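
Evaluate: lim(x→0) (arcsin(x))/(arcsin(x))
This is a 0/0 indeterminate form.

Apply L'Hôpital's rule: differentiate numerator and denominator separately.
  f(x) = asin(x)   ⇒   f'(x) = 1/sqrt(1 - x^2)
  g(x) = asin(x)   ⇒   g'(x) = 1/sqrt(1 - x^2)
  lim(x→0) f'(x)/g'(x) = lim(x→0) (1/sqrt(1 - x^2))/(1/sqrt(1 - x^2))
  = 1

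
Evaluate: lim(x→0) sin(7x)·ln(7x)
This is a 0·∞ indeterminate form.

Rewrite 0·∞ as a quotient (0/0 or ∞/∞ form), then apply L'Hôpital's rule:
  lim(x→0) sin(7x)·ln(7x) = 0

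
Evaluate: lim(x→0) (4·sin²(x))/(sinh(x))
This is a 0/0 indeterminate form.

Apply L'Hôpital's rule: differentiate numerator and denominator separately.
  f(x) = 4·sin(x)^2   ⇒   f'(x) = 8·sin(x)·cos(x)
  g(x) = sinh(x)   ⇒   g'(x) = cosh(x)
  lim(x→0) f'(x)/g'(x) = lim(x→0) (8·sin(x)·cos(x))/(cosh(x))
  = 0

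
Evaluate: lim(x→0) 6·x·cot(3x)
This is a 0·∞ indeterminate form.

Rewrite 0·∞ as a quotient (0/0 or ∞/∞ form), then apply L'Hôpital's rule:
  lim(x→0) 6·x·cot(3x) = 2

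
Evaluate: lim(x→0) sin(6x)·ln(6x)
This is a 0·∞ indeterminate form.

Rewrite 0·∞ as a quotient (0/0 or ∞/∞ form), then apply L'Hôpital's rule:
  lim(x→0) sin(6x)·ln(6x) = 0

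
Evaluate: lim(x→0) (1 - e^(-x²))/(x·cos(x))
This is a 0/0 indeterminate form.

Apply L'Hôpital's rule: differentiate numerator and denominator separately.
  f(x) = 1 - e^(-x^2)   ⇒   f'(x) = 2·x·e^(-x^2)
  g(x) = x·cos(x)   ⇒   g'(x) = -x·sin(x) + cos(x)
  lim(x→0) f'(x)/g'(x) = lim(x→0) (2·x·e^(-x^2))/(-x·sin(x) + cos(x))
  = 0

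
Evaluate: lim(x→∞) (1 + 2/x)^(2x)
This is an exponential indeterminate form.

For exponential indeterminate forms, take the natural log:
  Let L = lim(x→∞) (1 + 2/x)^(2x)
  Then ln(L) = lim(x→∞) [exponent × ln(base)]
  Evaluate using L'Hôpital or standard limits, then exponentiate.
  L = e^(4)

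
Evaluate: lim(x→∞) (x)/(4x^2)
This is an ∞/∞ indeterminate form.

Apply L'Hôpital's rule: differentiate numerator and denominator separately.
  f(x) = x   ⇒   f'(x) = 1
  g(x) = 4·x^2   ⇒   g'(x) = 8·x
  lim(x→∞) f'(x)/g'(x) = lim(x→∞) (1)/(8·x)
  = 0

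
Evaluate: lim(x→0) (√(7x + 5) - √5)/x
This is a standard limit.

Factor or rationalize the expression:
  lim(x→0) (√(7x + 5) - √5)/x = 7·sqrt(5)/10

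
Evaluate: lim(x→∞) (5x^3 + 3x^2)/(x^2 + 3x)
This is an ∞/∞ indeterminate form.

Apply L'Hôpital's rule: differentiate numerator and denominator separately.
  f(x) = 5·x^3 + 3·x^2   ⇒   f'(x) = 15·x^2 + 6·x
  g(x) = x^2 + 3·x   ⇒   g'(x) = 2·x + 3
  lim(x→∞) f'(x)/g'(x) = lim(x→∞) (15·x^2 + 6·x)/(2·x + 3)
  = ∞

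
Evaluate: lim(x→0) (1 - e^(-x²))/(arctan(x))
This is a 0/0 indeterminate form.

Apply L'Hôpital's rule: differentiate numerator and denominator separately.
  f(x) = 1 - e^(-x^2)   ⇒   f'(x) = 2·x·e^(-x^2)
  g(x) = atan(x)   ⇒   g'(x) = 1/(x^2 + 1)
  lim(x→0) f'(x)/g'(x) = lim(x→0) (2·x·e^(-x^2))/(1/(x^2 + 1))
  = 0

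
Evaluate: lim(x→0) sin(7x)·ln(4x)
This is a 0·∞ indeterminate form.

Rewrite 0·∞ as a quotient (0/0 or ∞/∞ form), then apply L'Hôpital's rule:
  lim(x→0) sin(7x)·ln(4x) = 0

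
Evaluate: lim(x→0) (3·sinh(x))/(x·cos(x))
This is a 0/0 indeterminate form.

Apply L'Hôpital's rule: differentiate numerator and denominator separately.
  f(x) = 3·sinh(x)   ⇒   f'(x) = 3·cosh(x)
  g(x) = x·cos(x)   ⇒   g'(x) = -x·sin(x) + cos(x)
  lim(x→0) f'(x)/g'(x) = lim(x→0) (3·cosh(x))/(-x·sin(x) + cos(x))
  = 3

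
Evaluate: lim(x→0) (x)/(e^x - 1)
This is a 0/0 indeterminate form.

Apply L'Hôpital's rule: differentiate numerator and denominator separately.
  f(x) = x   ⇒   f'(x) = 1
  g(x) = e^(x) - 1   ⇒   g'(x) = e^(x)
  lim(x→0) f'(x)/g'(x) = lim(x→0) (1)/(e^(x))
  = 1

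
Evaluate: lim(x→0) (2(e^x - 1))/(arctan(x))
This is a 0/0 indeterminate form.

Apply L'Hôpital's rule: differentiate numerator and denominator separately.
  f(x) = 2·e^(x) - 2   ⇒   f'(x) = 2·e^(x)
  g(x) = atan(x)   ⇒   g'(x) = 1/(x^2 + 1)
  lim(x→0) f'(x)/g'(x) = lim(x→0) (2·e^(x))/(1/(x^2 + 1))
  = 2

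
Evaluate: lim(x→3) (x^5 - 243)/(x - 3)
This is a standard limit.

Factor or rationalize the expression:
  lim(x→3) (x^5 - 243)/(x - 3) = 405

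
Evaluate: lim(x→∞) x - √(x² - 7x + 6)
This is an ∞-∞ indeterminate form.

Combine fractions or rationalize to convert ∞-∞ to 0/0 form:
  lim(x→∞) x - √(x² - 7x + 6) = 7/2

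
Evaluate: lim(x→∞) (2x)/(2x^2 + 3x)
This is an ∞/∞ indeterminate form.

Apply L'Hôpital's rule: differentiate numerator and denominator separately.
  f(x) = 2·x   ⇒   f'(x) = 2
  g(x) = 2·x^2 + 3·x   ⇒   g'(x) = 4·x + 3
  lim(x→∞) f'(x)/g'(x) = lim(x→∞) (2)/(4·x + 3)
  = 0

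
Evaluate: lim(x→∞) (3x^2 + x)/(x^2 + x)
This is an ∞/∞ indeterminate form.

Apply L'Hôpital's rule: differentiate numerator and denominator separately.
  f(x) = 3·x^2 + x   ⇒   f'(x) = 6·x + 1
  g(x) = x^2 + x   ⇒   g'(x) = 2·x + 1
  lim(x→∞) f'(x)/g'(x) = lim(x→∞) (6·x + 1)/(2·x + 1)
  = 3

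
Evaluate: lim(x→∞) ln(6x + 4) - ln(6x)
This is an ∞-∞ indeterminate form.

Combine fractions or rationalize to convert ∞-∞ to 0/0 form:
  lim(x→∞) ln(6x + 4) - ln(6x) = 0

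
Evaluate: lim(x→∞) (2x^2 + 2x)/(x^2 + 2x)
This is an ∞/∞ indeterminate form.

Apply L'Hôpital's rule: differentiate numerator and denominator separately.
  f(x) = 2·x^2 + 2·x   ⇒   f'(x) = 4·x + 2
  g(x) = x^2 + 2·x   ⇒   g'(x) = 2·x + 2
  lim(x→∞) f'(x)/g'(x) = lim(x→∞) (4·x + 2)/(2·x + 2)
  = 2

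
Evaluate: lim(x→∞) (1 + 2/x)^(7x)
This is an exponential indeterminate form.

For exponential indeterminate forms, take the natural log:
  Let L = lim(x→∞) (1 + 2/x)^(7x)
  Then ln(L) = lim(x→∞) [exponent × ln(base)]
  Evaluate using L'Hôpital or standard limits, then exponentiate.
  L = e^(14)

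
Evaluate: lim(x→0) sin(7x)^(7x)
This is an exponential indeterminate form.

For exponential indeterminate forms, take the natural log:
  Let L = lim(x→0) sin(7x)^(7x)
  Then ln(L) = lim(x→0) [exponent × ln(base)]
  Evaluate using L'Hôpital or standard limits, then exponentiate.
  L = 1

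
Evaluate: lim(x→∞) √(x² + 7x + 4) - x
This is an ∞-∞ indeterminate form.

Combine fractions or rationalize to convert ∞-∞ to 0/0 form:
  lim(x→∞) √(x² + 7x + 4) - x = 7/2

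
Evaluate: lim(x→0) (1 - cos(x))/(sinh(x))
This is a 0/0 indeterminate form.

Apply L'Hôpital's rule: differentiate numerator and denominator separately.
  f(x) = 1 - cos(x)   ⇒   f'(x) = sin(x)
  g(x) = sinh(x)   ⇒   g'(x) = cosh(x)
  lim(x→0) f'(x)/g'(x) = lim(x→0) (sin(x))/(cosh(x))
  = 0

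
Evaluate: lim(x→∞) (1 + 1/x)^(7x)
This is an exponential indeterminate form.

For exponential indeterminate forms, take the natural log:
  Let L = lim(x→∞) (1 + 1/x)^(7x)
  Then ln(L) = lim(x→∞) [exponent × ln(base)]
  Evaluate using L'Hôpital or standard limits, then exponentiate.
  L = e^(7)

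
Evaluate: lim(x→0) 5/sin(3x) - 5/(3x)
This is an ∞-∞ indeterminate form.

Combine fractions or rationalize to convert ∞-∞ to 0/0 form:
  lim(x→0) 5/sin(3x) - 5/(3x) = 0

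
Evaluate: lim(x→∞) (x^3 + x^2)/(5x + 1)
This is an ∞/∞ indeterminate form.

Apply L'Hôpital's rule: differentiate numerator and denominator separately.
  f(x) = x^3 + x^2   ⇒   f'(x) = 3·x^2 + 2·x
  g(x) = 5·x + 1   ⇒   g'(x) = 5
  lim(x→∞) f'(x)/g'(x) = lim(x→∞) (3·x^2 + 2·x)/(5)
  = ∞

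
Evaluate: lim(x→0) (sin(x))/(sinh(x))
This is a 0/0 indeterminate form.

Apply L'Hôpital's rule: differentiate numerator and denominator separately.
  f(x) = sin(x)   ⇒   f'(x) = cos(x)
  g(x) = sinh(x)   ⇒   g'(x) = cosh(x)
  lim(x→0) f'(x)/g'(x) = lim(x→0) (cos(x))/(cosh(x))
  = 1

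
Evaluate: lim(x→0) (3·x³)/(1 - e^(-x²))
This is a 0/0 indeterminate form.

Apply L'Hôpital's rule: differentiate numerator and denominator separately.
  f(x) = 3·x^3   ⇒   f'(x) = 9·x^2
  g(x) = 1 - e^(-x^2)   ⇒   g'(x) = 2·x·e^(-x^2)
  lim(x→0) f'(x)/g'(x) = lim(x→0) (9·x^2)/(2·x·e^(-x^2))
  = 0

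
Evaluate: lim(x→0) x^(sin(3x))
This is an exponential indeterminate form.

For exponential indeterminate forms, take the natural log:
  Let L = lim(x→0) x^(sin(3x))
  Then ln(L) = lim(x→0) [exponent × ln(base)]
  Evaluate using L'Hôpital or standard limits, then exponentiate.
  L = 1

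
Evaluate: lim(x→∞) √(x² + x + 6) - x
This is an ∞-∞ indeterminate form.

Combine fractions or rationalize to convert ∞-∞ to 0/0 form:
  lim(x→∞) √(x² + x + 6) - x = 1/2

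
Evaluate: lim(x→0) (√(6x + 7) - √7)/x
This is a standard limit.

Factor or rationalize the expression:
  lim(x→0) (√(6x + 7) - √7)/x = 3·sqrt(7)/7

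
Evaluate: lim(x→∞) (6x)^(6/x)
This is an exponential indeterminate form.

For exponential indeterminate forms, take the natural log:
  Let L = lim(x→∞) (6x)^(6/x)
  Then ln(L) = lim(x→∞) [exponent × ln(base)]
  Evaluate using L'Hôpital or standard limits, then exponentiate.
  L = 1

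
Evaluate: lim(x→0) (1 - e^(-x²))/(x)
This is a 0/0 indeterminate form.

Apply L'Hôpital's rule: differentiate numerator and denominator separately.
  f(x) = 1 - e^(-x^2)   ⇒   f'(x) = 2·x·e^(-x^2)
  g(x) = x   ⇒   g'(x) = 1
  lim(x→0) f'(x)/g'(x) = lim(x→0) (2·x·e^(-x^2))/(1)
  = 0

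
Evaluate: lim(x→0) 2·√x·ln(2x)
This is a 0·∞ indeterminate form.

Rewrite 0·∞ as a quotient (0/0 or ∞/∞ form), then apply L'Hôpital's rule:
  lim(x→0) 2·√x·ln(2x) = 0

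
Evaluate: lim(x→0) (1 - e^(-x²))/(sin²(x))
This is a 0/0 indeterminate form.

Apply L'Hôpital's rule: differentiate numerator and denominator separately.
  f(x) = 1 - e^(-x^2)   ⇒   f'(x) = 2·x·e^(-x^2)
  g(x) = sin(x)^2   ⇒   g'(x) = 2·sin(x)·cos(x)
  lim(x→0) f'(x)/g'(x) = lim(x→0) (2·x·e^(-x^2))/(2·sin(x)·cos(x))
  = 1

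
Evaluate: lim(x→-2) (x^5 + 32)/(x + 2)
This is a standard limit.

Factor or rationalize the expression:
  lim(x→-2) (x^5 + 32)/(x + 2) = 80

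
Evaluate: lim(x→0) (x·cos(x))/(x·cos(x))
This is a 0/0 indeterminate form.

Apply L'Hôpital's rule: differentiate numerator and denominator separately.
  f(x) = x·cos(x)   ⇒   f'(x) = -x·sin(x) + cos(x)
  g(x) = x·cos(x)   ⇒   g'(x) = -x·sin(x) + cos(x)
  lim(x→0) f'(x)/g'(x) = lim(x→0) (-x·sin(x) + cos(x))/(-x·sin(x) + cos(x))
  = 1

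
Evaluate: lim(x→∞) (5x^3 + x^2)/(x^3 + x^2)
This is an ∞/∞ indeterminate form.

Apply L'Hôpital's rule: differentiate numerator and denominator separately.
  f(x) = 5·x^3 + x^2   ⇒   f'(x) = 15·x^2 + 2·x
  g(x) = x^3 + x^2   ⇒   g'(x) = 3·x^2 + 2·x
  lim(x→∞) f'(x)/g'(x) = lim(x→∞) (15·x^2 + 2·x)/(3·x^2 + 2·x)
  = 5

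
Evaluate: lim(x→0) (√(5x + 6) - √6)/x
This is a standard limit.

Factor or rationalize the expression:
  lim(x→0) (√(5x + 6) - √6)/x = 5·sqrt(6)/12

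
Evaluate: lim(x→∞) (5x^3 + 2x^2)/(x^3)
This is an ∞/∞ indeterminate form.

Apply L'Hôpital's rule: differentiate numerator and denominator separately.
  f(x) = 5·x^3 + 2·x^2   ⇒   f'(x) = 15·x^2 + 4·x
  g(x) = x^3   ⇒   g'(x) = 3·x^2
  lim(x→∞) f'(x)/g'(x) = lim(x→∞) (15·x^2 + 4·x)/(3·x^2)
  = 5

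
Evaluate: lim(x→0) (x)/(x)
This is a 0/0 indeterminate form.

Apply L'Hôpital's rule: differentiate numerator and denominator separately.
  f(x) = x   ⇒   f'(x) = 1
  g(x) = x   ⇒   g'(x) = 1
  lim(x→0) f'(x)/g'(x) = lim(x→0) (1)/(1)
  = 1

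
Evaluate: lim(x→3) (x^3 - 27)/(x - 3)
This is a standard limit.

Factor or rationalize the expression:
  lim(x→3) (x^3 - 27)/(x - 3) = 27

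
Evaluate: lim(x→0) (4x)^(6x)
This is an exponential indeterminate form.

For exponential indeterminate forms, take the natural log:
  Let L = lim(x→0) (4x)^(6x)
  Then ln(L) = lim(x→0) [exponent × ln(base)]
  Evaluate using L'Hôpital or standard limits, then exponentiate.
  L = 1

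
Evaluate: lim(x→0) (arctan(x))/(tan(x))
This is a 0/0 indeterminate form.

Apply L'Hôpital's rule: differentiate numerator and denominator separately.
  f(x) = atan(x)   ⇒   f'(x) = 1/(x^2 + 1)
  g(x) = tan(x)   ⇒   g'(x) = tan(x)^2 + 1
  lim(x→0) f'(x)/g'(x) = lim(x→0) (1/(x^2 + 1))/(tan(x)^2 + 1)
  = 1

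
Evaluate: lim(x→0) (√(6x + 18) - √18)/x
This is a standard limit.

Factor or rationalize the expression:
  lim(x→0) (√(6x + 18) - √18)/x = sqrt(2)/2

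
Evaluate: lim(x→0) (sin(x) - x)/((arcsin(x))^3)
This is a 0/0 indeterminate form.

Apply L'Hôpital's rule: differentiate numerator and denominator separately.
  f(x) = -x + sin(x)   ⇒   f'(x) = cos(x) - 1
  g(x) = asin(x)^3   ⇒   g'(x) = 3·asin(x)^2/sqrt(1 - x^2)
  lim(x→0) f'(x)/g'(x) = lim(x→0) (cos(x) - 1)/(3·asin(x)^2/sqrt(1 - x^2))
  = -1/6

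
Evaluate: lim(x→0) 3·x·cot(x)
This is a 0·∞ indeterminate form.

Rewrite 0·∞ as a quotient (0/0 or ∞/∞ form), then apply L'Hôpital's rule:
  lim(x→0) 3·x·cot(x) = 3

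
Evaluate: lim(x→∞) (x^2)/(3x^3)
This is an ∞/∞ indeterminate form.

Apply L'Hôpital's rule: differentiate numerator and denominator separately.
  f(x) = x^2   ⇒   f'(x) = 2·x
  g(x) = 3·x^3   ⇒   g'(x) = 9·x^2
  lim(x→∞) f'(x)/g'(x) = lim(x→∞) (2·x)/(9·x^2)
  = 0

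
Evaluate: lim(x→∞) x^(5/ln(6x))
This is an exponential indeterminate form.

For exponential indeterminate forms, take the natural log:
  Let L = lim(x→∞) x^(5/ln(6x))
  Then ln(L) = lim(x→∞) [exponent × ln(base)]
  Evaluate using L'Hôpital or standard limits, then exponentiate.
  L = e^(5)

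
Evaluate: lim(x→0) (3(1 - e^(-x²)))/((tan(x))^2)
This is a 0/0 indeterminate form.

Apply L'Hôpital's rule: differentiate numerator and denominator separately.
  f(x) = 3 - 3·e^(-x^2)   ⇒   f'(x) = 6·x·e^(-x^2)
  g(x) = tan(x)^2   ⇒   g'(x) = (2·tan(x)^2 + 2)·tan(x)
  lim(x→0) f'(x)/g'(x) = lim(x→0) (6·x·e^(-x^2))/((2·tan(x)^2 + 2)·tan(x))
  = 3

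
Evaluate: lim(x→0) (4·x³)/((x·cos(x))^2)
This is a 0/0 indeterminate form.

Apply L'Hôpital's rule: differentiate numerator and denominator separately.
  f(x) = 4·x^3   ⇒   f'(x) = 12·x^2
  g(x) = x^2·cos(x)^2   ⇒   g'(x) = -2·x^2·sin(x)·cos(x) + 2·x·cos(x)^2
  lim(x→0) f'(x)/g'(x) = lim(x→0) (12·x^2)/(-2·x^2·sin(x)·cos(x) + 2·x·cos(x)^2)
  = 0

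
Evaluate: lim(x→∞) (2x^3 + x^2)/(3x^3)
This is an ∞/∞ indeterminate form.

Apply L'Hôpital's rule: differentiate numerator and denominator separately.
  f(x) = 2·x^3 + x^2   ⇒   f'(x) = 6·x^2 + 2·x
  g(x) = 3·x^3   ⇒   g'(x) = 9·x^2
  lim(x→∞) f'(x)/g'(x) = lim(x→∞) (6·x^2 + 2·x)/(9·x^2)
  = 2/3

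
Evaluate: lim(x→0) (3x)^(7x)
This is an exponential indeterminate form.

For exponential indeterminate forms, take the natural log:
  Let L = lim(x→0) (3x)^(7x)
  Then ln(L) = lim(x→0) [exponent × ln(base)]
  Evaluate using L'Hôpital or standard limits, then exponentiate.
  L = 1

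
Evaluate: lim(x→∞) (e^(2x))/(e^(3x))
This is an ∞/∞ indeterminate form.

Apply L'Hôpital's rule: differentiate numerator and denominator separately.
  f(x) = e^(2·x)   ⇒   f'(x) = 2·e^(2·x)
  g(x) = e^(3·x)   ⇒   g'(x) = 3·e^(3·x)
  lim(x→∞) f'(x)/g'(x) = lim(x→∞) (2·e^(2·x))/(3·e^(3·x))
  = 0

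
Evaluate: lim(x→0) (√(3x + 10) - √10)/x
This is a standard limit.

Factor or rationalize the expression:
  lim(x→0) (√(3x + 10) - √10)/x = 3·sqrt(10)/20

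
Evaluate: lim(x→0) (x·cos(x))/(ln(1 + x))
This is a 0/0 indeterminate form.

Apply L'Hôpital's rule: differentiate numerator and denominator separately.
  f(x) = x·cos(x)   ⇒   f'(x) = -x·sin(x) + cos(x)
  g(x) = ln(x + 1)   ⇒   g'(x) = 1/(x + 1)
  lim(x→0) f'(x)/g'(x) = lim(x→0) (-x·sin(x) + cos(x))/(1/(x + 1))
  = 1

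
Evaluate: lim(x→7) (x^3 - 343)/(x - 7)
This is a standard limit.

Factor or rationalize the expression:
  lim(x→7) (x^3 - 343)/(x - 7) = 147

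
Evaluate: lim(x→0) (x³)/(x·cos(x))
This is a 0/0 indeterminate form.

Apply L'Hôpital's rule: differentiate numerator and denominator separately.
  f(x) = x^3   ⇒   f'(x) = 3·x^2
  g(x) = x·cos(x)   ⇒   g'(x) = -x·sin(x) + cos(x)
  lim(x→0) f'(x)/g'(x) = lim(x→0) (3·x^2)/(-x·sin(x) + cos(x))
  = 0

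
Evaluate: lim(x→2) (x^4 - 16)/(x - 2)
This is a standard limit.

Factor or rationalize the expression:
  lim(x→2) (x^4 - 16)/(x - 2) = 32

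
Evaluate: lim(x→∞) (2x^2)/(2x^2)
This is an ∞/∞ indeterminate form.

Apply L'Hôpital's rule: differentiate numerator and denominator separately.
  f(x) = 2·x^2   ⇒   f'(x) = 4·x
  g(x) = 2·x^2   ⇒   g'(x) = 4·x
  lim(x→∞) f'(x)/g'(x) = lim(x→∞) (4·x)/(4·x)
  = 1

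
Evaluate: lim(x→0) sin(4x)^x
This is an exponential indeterminate form.

For exponential indeterminate forms, take the natural log:
  Let L = lim(x→0) sin(4x)^x
  Then ln(L) = lim(x→0) [exponent × ln(base)]
  Evaluate using L'Hôpital or standard limits, then exponentiate.
  L = 1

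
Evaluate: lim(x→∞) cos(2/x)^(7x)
This is an exponential indeterminate form.

For exponential indeterminate forms, take the natural log:
  Let L = lim(x→∞) cos(2/x)^(7x)
  Then ln(L) = lim(x→∞) [exponent × ln(base)]
  Evaluate using L'Hôpital or standard limits, then exponentiate.
  L = 1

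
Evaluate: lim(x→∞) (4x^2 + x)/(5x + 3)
This is an ∞/∞ indeterminate form.

Apply L'Hôpital's rule: differentiate numerator and denominator separately.
  f(x) = 4·x^2 + x   ⇒   f'(x) = 8·x + 1
  g(x) = 5·x + 3   ⇒   g'(x) = 5
  lim(x→∞) f'(x)/g'(x) = lim(x→∞) (8·x + 1)/(5)
  = ∞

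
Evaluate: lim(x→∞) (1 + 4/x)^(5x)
This is an exponential indeterminate form.

For exponential indeterminate forms, take the natural log:
  Let L = lim(x→∞) (1 + 4/x)^(5x)
  Then ln(L) = lim(x→∞) [exponent × ln(base)]
  Evaluate using L'Hôpital or standard limits, then exponentiate.
  L = e^(20)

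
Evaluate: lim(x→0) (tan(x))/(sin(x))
This is a 0/0 indeterminate form.

Apply L'Hôpital's rule: differentiate numerator and denominator separately.
  f(x) = tan(x)   ⇒   f'(x) = tan(x)^2 + 1
  g(x) = sin(x)   ⇒   g'(x) = cos(x)
  lim(x→0) f'(x)/g'(x) = lim(x→0) (tan(x)^2 + 1)/(cos(x))
  = 1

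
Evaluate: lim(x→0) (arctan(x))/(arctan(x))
This is a 0/0 indeterminate form.

Apply L'Hôpital's rule: differentiate numerator and denominator separately.
  f(x) = atan(x)   ⇒   f'(x) = 1/(x^2 + 1)
  g(x) = atan(x)   ⇒   g'(x) = 1/(x^2 + 1)
  lim(x→0) f'(x)/g'(x) = lim(x→0) (1/(x^2 + 1))/(1/(x^2 + 1))
  = 1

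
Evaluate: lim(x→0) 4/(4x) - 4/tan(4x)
This is an ∞-∞ indeterminate form.

Combine fractions or rationalize to convert ∞-∞ to 0/0 form:
  lim(x→0) 4/(4x) - 4/tan(4x) = 0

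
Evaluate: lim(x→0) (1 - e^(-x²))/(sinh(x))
This is a 0/0 indeterminate form.

Apply L'Hôpital's rule: differentiate numerator and denominator separately.
  f(x) = 1 - e^(-x^2)   ⇒   f'(x) = 2·x·e^(-x^2)
  g(x) = sinh(x)   ⇒   g'(x) = cosh(x)
  lim(x→0) f'(x)/g'(x) = lim(x→0) (2·x·e^(-x^2))/(cosh(x))
  = 0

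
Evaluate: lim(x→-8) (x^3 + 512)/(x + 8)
This is a standard limit.

Factor or rationalize the expression:
  lim(x→-8) (x^3 + 512)/(x + 8) = 192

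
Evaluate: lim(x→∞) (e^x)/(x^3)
This is an ∞/∞ indeterminate form.

Apply L'Hôpital's rule: differentiate numerator and denominator separately.
  f(x) = e^(x)   ⇒   f'(x) = e^(x)
  g(x) = x^3   ⇒   g'(x) = 3·x^2
  lim(x→∞) f'(x)/g'(x) = lim(x→∞) (e^(x))/(3·x^2)
  = ∞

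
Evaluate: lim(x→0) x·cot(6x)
This is a 0·∞ indeterminate form.

Rewrite 0·∞ as a quotient (0/0 or ∞/∞ form), then apply L'Hôpital's rule:
  lim(x→0) x·cot(6x) = 1/6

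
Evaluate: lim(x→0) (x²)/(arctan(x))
This is a 0/0 indeterminate form.

Apply L'Hôpital's rule: differentiate numerator and denominator separately.
  f(x) = x^2   ⇒   f'(x) = 2·x
  g(x) = atan(x)   ⇒   g'(x) = 1/(x^2 + 1)
  lim(x→0) f'(x)/g'(x) = lim(x→0) (2·x)/(1/(x^2 + 1))
  = 0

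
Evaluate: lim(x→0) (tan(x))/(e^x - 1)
This is a 0/0 indeterminate form.

Apply L'Hôpital's rule: differentiate numerator and denominator separately.
  f(x) = tan(x)   ⇒   f'(x) = tan(x)^2 + 1
  g(x) = e^(x) - 1   ⇒   g'(x) = e^(x)
  lim(x→0) f'(x)/g'(x) = lim(x→0) (tan(x)^2 + 1)/(e^(x))
  = 1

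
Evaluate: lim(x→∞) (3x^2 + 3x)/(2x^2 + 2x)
This is an ∞/∞ indeterminate form.

Apply L'Hôpital's rule: differentiate numerator and denominator separately.
  f(x) = 3·x^2 + 3·x   ⇒   f'(x) = 6·x + 3
  g(x) = 2·x^2 + 2·x   ⇒   g'(x) = 4·x + 2
  lim(x→∞) f'(x)/g'(x) = lim(x→∞) (6·x + 3)/(4·x + 2)
  = 3/2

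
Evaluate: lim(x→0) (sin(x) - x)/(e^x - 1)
This is a 0/0 indeterminate form.

Apply L'Hôpital's rule: differentiate numerator and denominator separately.
  f(x) = -x + sin(x)   ⇒   f'(x) = cos(x) - 1
  g(x) = e^(x) - 1   ⇒   g'(x) = e^(x)
  lim(x→0) f'(x)/g'(x) = lim(x→0) (cos(x) - 1)/(e^(x))
  = 0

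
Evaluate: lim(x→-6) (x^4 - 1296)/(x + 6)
This is a standard limit.

Factor or rationalize the expression:
  lim(x→-6) (x^4 - 1296)/(x + 6) = -864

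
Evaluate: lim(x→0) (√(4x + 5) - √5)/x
This is a standard limit.

Factor or rationalize the expression:
  lim(x→0) (√(4x + 5) - √5)/x = 2·sqrt(5)/5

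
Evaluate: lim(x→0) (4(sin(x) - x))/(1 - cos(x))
This is a 0/0 indeterminate form.

Apply L'Hôpital's rule: differentiate numerator and denominator separately.
  f(x) = -4·x + 4·sin(x)   ⇒   f'(x) = 4·cos(x) - 4
  g(x) = 1 - cos(x)   ⇒   g'(x) = sin(x)
  lim(x→0) f'(x)/g'(x) = lim(x→0) (4·cos(x) - 4)/(sin(x))
  = 0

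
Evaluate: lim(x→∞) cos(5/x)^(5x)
This is an exponential indeterminate form.

For exponential indeterminate forms, take the natural log:
  Let L = lim(x→∞) cos(5/x)^(5x)
  Then ln(L) = lim(x→∞) [exponent × ln(base)]
  Evaluate using L'Hôpital or standard limits, then exponentiate.
  L = 1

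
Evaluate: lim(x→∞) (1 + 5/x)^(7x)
This is an exponential indeterminate form.

For exponential indeterminate forms, take the natural log:
  Let L = lim(x→∞) (1 + 5/x)^(7x)
  Then ln(L) = lim(x→∞) [exponent × ln(base)]
  Evaluate using L'Hôpital or standard limits, then exponentiate.
  L = e^(35)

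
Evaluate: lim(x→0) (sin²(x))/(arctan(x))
This is a 0/0 indeterminate form.

Apply L'Hôpital's rule: differentiate numerator and denominator separately.
  f(x) = sin(x)^2   ⇒   f'(x) = 2·sin(x)·cos(x)
  g(x) = atan(x)   ⇒   g'(x) = 1/(x^2 + 1)
  lim(x→0) f'(x)/g'(x) = lim(x→0) (2·sin(x)·cos(x))/(1/(x^2 + 1))
  = 0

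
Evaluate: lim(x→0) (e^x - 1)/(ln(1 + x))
This is a 0/0 indeterminate form.

Apply L'Hôpital's rule: differentiate numerator and denominator separately.
  f(x) = e^(x) - 1   ⇒   f'(x) = e^(x)
  g(x) = ln(x + 1)   ⇒   g'(x) = 1/(x + 1)
  lim(x→0) f'(x)/g'(x) = lim(x→0) (e^(x))/(1/(x + 1))
  = 1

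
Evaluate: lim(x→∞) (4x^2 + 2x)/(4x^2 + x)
This is an ∞/∞ indeterminate form.

Apply L'Hôpital's rule: differentiate numerator and denominator separately.
  f(x) = 4·x^2 + 2·x   ⇒   f'(x) = 8·x + 2
  g(x) = 4·x^2 + x   ⇒   g'(x) = 8·x + 1
  lim(x→∞) f'(x)/g'(x) = lim(x→∞) (8·x + 2)/(8·x + 1)
  = 1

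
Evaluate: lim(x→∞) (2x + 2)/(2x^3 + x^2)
This is an ∞/∞ indeterminate form.

Apply L'Hôpital's rule: differentiate numerator and denominator separately.
  f(x) = 2·x + 2   ⇒   f'(x) = 2
  g(x) = 2·x^3 + x^2   ⇒   g'(x) = 6·x^2 + 2·x
  lim(x→∞) f'(x)/g'(x) = lim(x→∞) (2)/(6·x^2 + 2·x)
  = 0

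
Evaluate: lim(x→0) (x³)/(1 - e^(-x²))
This is a 0/0 indeterminate form.

Apply L'Hôpital's rule: differentiate numerator and denominator separately.
  f(x) = x^3   ⇒   f'(x) = 3·x^2
  g(x) = 1 - e^(-x^2)   ⇒   g'(x) = 2·x·e^(-x^2)
  lim(x→0) f'(x)/g'(x) = lim(x→0) (3·x^2)/(2·x·e^(-x^2))
  = 0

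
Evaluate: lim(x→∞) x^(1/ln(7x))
This is an exponential indeterminate form.

For exponential indeterminate forms, take the natural log:
  Let L = lim(x→∞) x^(1/ln(7x))
  Then ln(L) = lim(x→∞) [exponent × ln(base)]
  Evaluate using L'Hôpital or standard limits, then exponentiate.
  L = e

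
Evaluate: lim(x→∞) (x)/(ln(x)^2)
This is an ∞/∞ indeterminate form.

Apply L'Hôpital's rule: differentiate numerator and denominator separately.
  f(x) = x   ⇒   f'(x) = 1
  g(x) = ln(x)^2   ⇒   g'(x) = 2·ln(x)/x
  lim(x→∞) f'(x)/g'(x) = lim(x→∞) (1)/(2·ln(x)/x)
  = ∞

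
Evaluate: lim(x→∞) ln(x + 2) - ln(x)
This is an ∞-∞ indeterminate form.

Combine fractions or rationalize to convert ∞-∞ to 0/0 form:
  lim(x→∞) ln(x + 2) - ln(x) = 0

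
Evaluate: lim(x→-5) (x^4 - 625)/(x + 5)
This is a standard limit.

Factor or rationalize the expression:
  lim(x→-5) (x^4 - 625)/(x + 5) = -500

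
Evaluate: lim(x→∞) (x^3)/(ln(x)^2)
This is an ∞/∞ indeterminate form.

Apply L'Hôpital's rule: differentiate numerator and denominator separately.
  f(x) = x^3   ⇒   f'(x) = 3·x^2
  g(x) = ln(x)^2   ⇒   g'(x) = 2·ln(x)/x
  lim(x→∞) f'(x)/g'(x) = lim(x→∞) (3·x^2)/(2·ln(x)/x)
  = ∞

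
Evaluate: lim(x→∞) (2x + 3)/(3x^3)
This is an ∞/∞ indeterminate form.

Apply L'Hôpital's rule: differentiate numerator and denominator separately.
  f(x) = 2·x + 3   ⇒   f'(x) = 2
  g(x) = 3·x^3   ⇒   g'(x) = 9·x^2
  lim(x→∞) f'(x)/g'(x) = lim(x→∞) (2)/(9·x^2)
  = 0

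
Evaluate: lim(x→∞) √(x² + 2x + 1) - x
This is an ∞-∞ indeterminate form.

Combine fractions or rationalize to convert ∞-∞ to 0/0 form:
  lim(x→∞) √(x² + 2x + 1) - x = 1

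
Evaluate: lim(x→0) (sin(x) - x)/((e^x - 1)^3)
This is a 0/0 indeterminate form.

Apply L'Hôpital's rule: differentiate numerator and denominator separately.
  f(x) = -x + sin(x)   ⇒   f'(x) = cos(x) - 1
  g(x) = (e^(x) - 1)^3   ⇒   g'(x) = 3·(e^(x) - 1)^2·e^(x)
  lim(x→0) f'(x)/g'(x) = lim(x→0) (cos(x) - 1)/(3·(e^(x) - 1)^2·e^(x))
  = -1/6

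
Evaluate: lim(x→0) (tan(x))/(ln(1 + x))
This is a 0/0 indeterminate form.

Apply L'Hôpital's rule: differentiate numerator and denominator separately.
  f(x) = tan(x)   ⇒   f'(x) = tan(x)^2 + 1
  g(x) = ln(x + 1)   ⇒   g'(x) = 1/(x + 1)
  lim(x→0) f'(x)/g'(x) = lim(x→0) (tan(x)^2 + 1)/(1/(x + 1))
  = 1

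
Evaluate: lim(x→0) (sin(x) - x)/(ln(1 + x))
This is a 0/0 indeterminate form.

Apply L'Hôpital's rule: differentiate numerator and denominator separately.
  f(x) = -x + sin(x)   ⇒   f'(x) = cos(x) - 1
  g(x) = ln(x + 1)   ⇒   g'(x) = 1/(x + 1)
  lim(x→0) f'(x)/g'(x) = lim(x→0) (cos(x) - 1)/(1/(x + 1))
  = 0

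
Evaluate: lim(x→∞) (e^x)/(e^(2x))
This is an ∞/∞ indeterminate form.

Apply L'Hôpital's rule: differentiate numerator and denominator separately.
  f(x) = e^(x)   ⇒   f'(x) = e^(x)
  g(x) = e^(2·x)   ⇒   g'(x) = 2·e^(2·x)
  lim(x→∞) f'(x)/g'(x) = lim(x→∞) (e^(x))/(2·e^(2·x))
  = 0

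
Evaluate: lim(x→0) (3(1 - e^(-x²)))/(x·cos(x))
This is a 0/0 indeterminate form.

Apply L'Hôpital's rule: differentiate numerator and denominator separately.
  f(x) = 3 - 3·e^(-x^2)   ⇒   f'(x) = 6·x·e^(-x^2)
  g(x) = x·cos(x)   ⇒   g'(x) = -x·sin(x) + cos(x)
  lim(x→0) f'(x)/g'(x) = lim(x→0) (6·x·e^(-x^2))/(-x·sin(x) + cos(x))
  = 0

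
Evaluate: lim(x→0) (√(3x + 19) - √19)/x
This is a standard limit.

Factor or rationalize the expression:
  lim(x→0) (√(3x + 19) - √19)/x = 3·sqrt(19)/38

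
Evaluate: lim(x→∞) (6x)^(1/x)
This is an exponential indeterminate form.

For exponential indeterminate forms, take the natural log:
  Let L = lim(x→∞) (6x)^(1/x)
  Then ln(L) = lim(x→∞) [exponent × ln(base)]
  Evaluate using L'Hôpital or standard limits, then exponentiate.
  L = 1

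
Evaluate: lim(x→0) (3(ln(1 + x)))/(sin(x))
This is a 0/0 indeterminate form.

Apply L'Hôpital's rule: differentiate numerator and denominator separately.
  f(x) = 3·ln(x + 1)   ⇒   f'(x) = 3/(x + 1)
  g(x) = sin(x)   ⇒   g'(x) = cos(x)
  lim(x→0) f'(x)/g'(x) = lim(x→0) (3/(x + 1))/(cos(x))
  = 3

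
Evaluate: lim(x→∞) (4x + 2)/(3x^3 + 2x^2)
This is an ∞/∞ indeterminate form.

Apply L'Hôpital's rule: differentiate numerator and denominator separately.
  f(x) = 4·x + 2   ⇒   f'(x) = 4
  g(x) = 3·x^3 + 2·x^2   ⇒   g'(x) = 9·x^2 + 4·x
  lim(x→∞) f'(x)/g'(x) = lim(x→∞) (4)/(9·x^2 + 4·x)
  = 0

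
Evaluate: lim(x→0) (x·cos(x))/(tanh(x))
This is a 0/0 indeterminate form.

Apply L'Hôpital's rule: differentiate numerator and denominator separately.
  f(x) = x·cos(x)   ⇒   f'(x) = -x·sin(x) + cos(x)
  g(x) = tanh(x)   ⇒   g'(x) = 1 - tanh(x)^2
  lim(x→0) f'(x)/g'(x) = lim(x→0) (-x·sin(x) + cos(x))/(1 - tanh(x)^2)
  = 1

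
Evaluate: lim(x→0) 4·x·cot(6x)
This is a 0·∞ indeterminate form.

Rewrite 0·∞ as a quotient (0/0 or ∞/∞ form), then apply L'Hôpital's rule:
  lim(x→0) 4·x·cot(6x) = 2/3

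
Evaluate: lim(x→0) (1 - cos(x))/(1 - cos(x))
This is a 0/0 indeterminate form.

Apply L'Hôpital's rule: differentiate numerator and denominator separately.
  f(x) = 1 - cos(x)   ⇒   f'(x) = sin(x)
  g(x) = 1 - cos(x)   ⇒   g'(x) = sin(x)
  lim(x→0) f'(x)/g'(x) = lim(x→0) (sin(x))/(sin(x))
  = 1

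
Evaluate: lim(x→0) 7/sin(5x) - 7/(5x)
This is an ∞-∞ indeterminate form.

Combine fractions or rationalize to convert ∞-∞ to 0/0 form:
  lim(x→0) 7/sin(5x) - 7/(5x) = 0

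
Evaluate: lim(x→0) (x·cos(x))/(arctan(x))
This is a 0/0 indeterminate form.

Apply L'Hôpital's rule: differentiate numerator and denominator separately.
  f(x) = x·cos(x)   ⇒   f'(x) = -x·sin(x) + cos(x)
  g(x) = atan(x)   ⇒   g'(x) = 1/(x^2 + 1)
  lim(x→0) f'(x)/g'(x) = lim(x→0) (-x·sin(x) + cos(x))/(1/(x^2 + 1))
  = 1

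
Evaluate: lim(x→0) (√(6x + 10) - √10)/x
This is a standard limit.

Factor or rationalize the expression:
  lim(x→0) (√(6x + 10) - √10)/x = 3·sqrt(10)/10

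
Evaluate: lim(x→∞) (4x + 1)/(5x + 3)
This is an ∞/∞ indeterminate form.

Apply L'Hôpital's rule: differentiate numerator and denominator separately.
  f(x) = 4·x + 1   ⇒   f'(x) = 4
  g(x) = 5·x + 3   ⇒   g'(x) = 5
  lim(x→∞) f'(x)/g'(x) = lim(x→∞) (4)/(5)
  = 4/5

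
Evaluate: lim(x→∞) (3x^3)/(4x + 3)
This is an ∞/∞ indeterminate form.

Apply L'Hôpital's rule: differentiate numerator and denominator separately.
  f(x) = 3·x^3   ⇒   f'(x) = 9·x^2
  g(x) = 4·x + 3   ⇒   g'(x) = 4
  lim(x→∞) f'(x)/g'(x) = lim(x→∞) (9·x^2)/(4)
  = ∞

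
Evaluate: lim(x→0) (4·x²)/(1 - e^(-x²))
This is a 0/0 indeterminate form.

Apply L'Hôpital's rule: differentiate numerator and denominator separately.
  f(x) = 4·x^2   ⇒   f'(x) = 8·x
  g(x) = 1 - e^(-x^2)   ⇒   g'(x) = 2·x·e^(-x^2)
  lim(x→0) f'(x)/g'(x) = lim(x→0) (8·x)/(2·x·e^(-x^2))
  = 4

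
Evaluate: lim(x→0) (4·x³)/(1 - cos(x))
This is a 0/0 indeterminate form.

Apply L'Hôpital's rule: differentiate numerator and denominator separately.
  f(x) = 4·x^3   ⇒   f'(x) = 12·x^2
  g(x) = 1 - cos(x)   ⇒   g'(x) = sin(x)
  lim(x→0) f'(x)/g'(x) = lim(x→0) (12·x^2)/(sin(x))
  = 0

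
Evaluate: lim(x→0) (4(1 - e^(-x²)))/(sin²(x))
This is a 0/0 indeterminate form.

Apply L'Hôpital's rule: differentiate numerator and denominator separately.
  f(x) = 4 - 4·e^(-x^2)   ⇒   f'(x) = 8·x·e^(-x^2)
  g(x) = sin(x)^2   ⇒   g'(x) = 2·sin(x)·cos(x)
  lim(x→0) f'(x)/g'(x) = lim(x→0) (8·x·e^(-x^2))/(2·sin(x)·cos(x))
  = 4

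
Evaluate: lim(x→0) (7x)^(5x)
This is an exponential indeterminate form.

For exponential indeterminate forms, take the natural log:
  Let L = lim(x→0) (7x)^(5x)
  Then ln(L) = lim(x→0) [exponent × ln(base)]
  Evaluate using L'Hôpital or standard limits, then exponentiate.
  L = 1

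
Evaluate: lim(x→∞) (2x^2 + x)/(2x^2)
This is an ∞/∞ indeterminate form.

Apply L'Hôpital's rule: differentiate numerator and denominator separately.
  f(x) = 2·x^2 + x   ⇒   f'(x) = 4·x + 1
  g(x) = 2·x^2   ⇒   g'(x) = 4·x
  lim(x→∞) f'(x)/g'(x) = lim(x→∞) (4·x + 1)/(4·x)
  = 1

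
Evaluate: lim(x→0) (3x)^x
This is an exponential indeterminate form.

For exponential indeterminate forms, take the natural log:
  Let L = lim(x→0) (3x)^x
  Then ln(L) = lim(x→0) [exponent × ln(base)]
  Evaluate using L'Hôpital or standard limits, then exponentiate.
  L = 1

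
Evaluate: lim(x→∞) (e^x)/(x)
This is an ∞/∞ indeterminate form.

Apply L'Hôpital's rule: differentiate numerator and denominator separately.
  f(x) = e^(x)   ⇒   f'(x) = e^(x)
  g(x) = x   ⇒   g'(x) = 1
  lim(x→∞) f'(x)/g'(x) = lim(x→∞) (e^(x))/(1)
  = ∞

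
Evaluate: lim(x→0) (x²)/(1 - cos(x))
This is a 0/0 indeterminate form.

Apply L'Hôpital's rule: differentiate numerator and denominator separately.
  f(x) = x^2   ⇒   f'(x) = 2·x
  g(x) = 1 - cos(x)   ⇒   g'(x) = sin(x)
  lim(x→0) f'(x)/g'(x) = lim(x→0) (2·x)/(sin(x))
  = 2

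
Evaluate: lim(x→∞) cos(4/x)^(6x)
This is an exponential indeterminate form.

For exponential indeterminate forms, take the natural log:
  Let L = lim(x→∞) cos(4/x)^(6x)
  Then ln(L) = lim(x→∞) [exponent × ln(base)]
  Evaluate using L'Hôpital or standard limits, then exponentiate.
  L = 1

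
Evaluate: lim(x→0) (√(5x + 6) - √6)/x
This is a standard limit.

Factor or rationalize the expression:
  lim(x→0) (√(5x + 6) - √6)/x = 5·sqrt(6)/12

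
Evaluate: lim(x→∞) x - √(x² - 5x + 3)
This is an ∞-∞ indeterminate form.

Combine fractions or rationalize to convert ∞-∞ to 0/0 form:
  lim(x→∞) x - √(x² - 5x + 3) = 5/2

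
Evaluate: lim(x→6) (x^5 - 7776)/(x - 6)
This is a standard limit.

Factor or rationalize the expression:
  lim(x→6) (x^5 - 7776)/(x - 6) = 6480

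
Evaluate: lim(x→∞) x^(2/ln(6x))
This is an exponential indeterminate form.

For exponential indeterminate forms, take the natural log:
  Let L = lim(x→∞) x^(2/ln(6x))
  Then ln(L) = lim(x→∞) [exponent × ln(base)]
  Evaluate using L'Hôpital or standard limits, then exponentiate.
  L = e²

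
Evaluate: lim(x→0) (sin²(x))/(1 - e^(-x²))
This is a 0/0 indeterminate form.

Apply L'Hôpital's rule: differentiate numerator and denominator separately.
  f(x) = sin(x)^2   ⇒   f'(x) = 2·sin(x)·cos(x)
  g(x) = 1 - e^(-x^2)   ⇒   g'(x) = 2·x·e^(-x^2)
  lim(x→0) f'(x)/g'(x) = lim(x→0) (2·sin(x)·cos(x))/(2·x·e^(-x^2))
  = 1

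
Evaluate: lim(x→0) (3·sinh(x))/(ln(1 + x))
This is a 0/0 indeterminate form.

Apply L'Hôpital's rule: differentiate numerator and denominator separately.
  f(x) = 3·sinh(x)   ⇒   f'(x) = 3·cosh(x)
  g(x) = ln(x + 1)   ⇒   g'(x) = 1/(x + 1)
  lim(x→0) f'(x)/g'(x) = lim(x→0) (3·cosh(x))/(1/(x + 1))
  = 3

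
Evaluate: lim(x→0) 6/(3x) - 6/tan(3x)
This is an ∞-∞ indeterminate form.

Combine fractions or rationalize to convert ∞-∞ to 0/0 form:
  lim(x→0) 6/(3x) - 6/tan(3x) = 0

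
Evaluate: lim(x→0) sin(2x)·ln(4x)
This is a 0·∞ indeterminate form.

Rewrite 0·∞ as a quotient (0/0 or ∞/∞ form), then apply L'Hôpital's rule:
  lim(x→0) sin(2x)·ln(4x) = 0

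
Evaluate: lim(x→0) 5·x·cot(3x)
This is a 0·∞ indeterminate form.

Rewrite 0·∞ as a quotient (0/0 or ∞/∞ form), then apply L'Hôpital's rule:
  lim(x→0) 5·x·cot(3x) = 5/3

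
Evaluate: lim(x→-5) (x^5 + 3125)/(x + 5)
This is a standard limit.

Factor or rationalize the expression:
  lim(x→-5) (x^5 + 3125)/(x + 5) = 3125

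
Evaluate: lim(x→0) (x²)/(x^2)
This is a 0/0 indeterminate form.

Apply L'Hôpital's rule: differentiate numerator and denominator separately.
  f(x) = x^2   ⇒   f'(x) = 2·x
  g(x) = x^2   ⇒   g'(x) = 2·x
  lim(x→0) f'(x)/g'(x) = lim(x→0) (2·x)/(2·x)
  = 1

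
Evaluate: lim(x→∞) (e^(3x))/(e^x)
This is an ∞/∞ indeterminate form.

Apply L'Hôpital's rule: differentiate numerator and denominator separately.
  f(x) = e^(3·x)   ⇒   f'(x) = 3·e^(3·x)
  g(x) = e^(x)   ⇒   g'(x) = e^(x)
  lim(x→∞) f'(x)/g'(x) = lim(x→∞) (3·e^(3·x))/(e^(x))
  = ∞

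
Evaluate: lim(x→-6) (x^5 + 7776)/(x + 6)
This is a standard limit.

Factor or rationalize the expression:
  lim(x→-6) (x^5 + 7776)/(x + 6) = 6480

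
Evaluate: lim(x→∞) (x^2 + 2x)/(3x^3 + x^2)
This is an ∞/∞ indeterminate form.

Apply L'Hôpital's rule: differentiate numerator and denominator separately.
  f(x) = x^2 + 2·x   ⇒   f'(x) = 2·x + 2
  g(x) = 3·x^3 + x^2   ⇒   g'(x) = 9·x^2 + 2·x
  lim(x→∞) f'(x)/g'(x) = lim(x→∞) (2·x + 2)/(9·x^2 + 2·x)
  = 0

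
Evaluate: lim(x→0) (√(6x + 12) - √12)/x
This is a standard limit.

Factor or rationalize the expression:
  lim(x→0) (√(6x + 12) - √12)/x = sqrt(3)/2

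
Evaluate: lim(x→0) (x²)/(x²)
This is a 0/0 indeterminate form.

Apply L'Hôpital's rule: differentiate numerator and denominator separately.
  f(x) = x^2   ⇒   f'(x) = 2·x
  g(x) = x^2   ⇒   g'(x) = 2·x
  lim(x→0) f'(x)/g'(x) = lim(x→0) (2·x)/(2·x)
  = 1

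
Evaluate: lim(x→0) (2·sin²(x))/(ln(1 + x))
This is a 0/0 indeterminate form.

Apply L'Hôpital's rule: differentiate numerator and denominator separately.
  f(x) = 2·sin(x)^2   ⇒   f'(x) = 4·sin(x)·cos(x)
  g(x) = ln(x + 1)   ⇒   g'(x) = 1/(x + 1)
  lim(x→0) f'(x)/g'(x) = lim(x→0) (4·sin(x)·cos(x))/(1/(x + 1))
  = 0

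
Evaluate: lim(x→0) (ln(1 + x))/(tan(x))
This is a 0/0 indeterminate form.

Apply L'Hôpital's rule: differentiate numerator and denominator separately.
  f(x) = ln(x + 1)   ⇒   f'(x) = 1/(x + 1)
  g(x) = tan(x)   ⇒   g'(x) = tan(x)^2 + 1
  lim(x→0) f'(x)/g'(x) = lim(x→0) (1/(x + 1))/(tan(x)^2 + 1)
  = 1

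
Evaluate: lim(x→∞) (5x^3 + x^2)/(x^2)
This is an ∞/∞ indeterminate form.

Apply L'Hôpital's rule: differentiate numerator and denominator separately.
  f(x) = 5·x^3 + x^2   ⇒   f'(x) = 15·x^2 + 2·x
  g(x) = x^2   ⇒   g'(x) = 2·x
  lim(x→∞) f'(x)/g'(x) = lim(x→∞) (15·x^2 + 2·x)/(2·x)
  = ∞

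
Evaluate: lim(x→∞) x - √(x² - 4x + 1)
This is an ∞-∞ indeterminate form.

Combine fractions or rationalize to convert ∞-∞ to 0/0 form:
  lim(x→∞) x - √(x² - 4x + 1) = 2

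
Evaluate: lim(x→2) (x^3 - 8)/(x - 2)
This is a standard limit.

Factor or rationalize the expression:
  lim(x→2) (x^3 - 8)/(x - 2) = 12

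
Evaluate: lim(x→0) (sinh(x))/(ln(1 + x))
This is a 0/0 indeterminate form.

Apply L'Hôpital's rule: differentiate numerator and denominator separately.
  f(x) = sinh(x)   ⇒   f'(x) = cosh(x)
  g(x) = ln(x + 1)   ⇒   g'(x) = 1/(x + 1)
  lim(x→0) f'(x)/g'(x) = lim(x→0) (cosh(x))/(1/(x + 1))
  = 1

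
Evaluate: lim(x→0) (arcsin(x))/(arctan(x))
This is a 0/0 indeterminate form.

Apply L'Hôpital's rule: differentiate numerator and denominator separately.
  f(x) = asin(x)   ⇒   f'(x) = 1/sqrt(1 - x^2)
  g(x) = atan(x)   ⇒   g'(x) = 1/(x^2 + 1)
  lim(x→0) f'(x)/g'(x) = lim(x→0) (1/sqrt(1 - x^2))/(1/(x^2 + 1))
  = 1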